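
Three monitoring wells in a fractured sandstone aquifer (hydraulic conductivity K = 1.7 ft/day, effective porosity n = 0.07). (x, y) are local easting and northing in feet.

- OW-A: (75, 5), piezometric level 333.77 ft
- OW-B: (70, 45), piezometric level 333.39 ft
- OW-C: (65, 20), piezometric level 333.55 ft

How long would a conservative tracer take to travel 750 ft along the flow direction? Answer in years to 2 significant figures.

6.7 years

Three-point gradient (reference OW-A): Δ to OW-B = (-5, 40, -0.38), Δ to OW-C = (-10, 15, -0.22).
∂h/∂x = +0.009538, ∂h/∂y = -0.008308 (det = 325).
|∇h| = √(0.009538² + -0.008308²) = 0.01265
Seepage velocity v = K·i/n = 1.7 × 0.01265 / 0.07 = 0.3072 ft/day.
t = 750 / 0.3072 = 2441 days = 6.68 years.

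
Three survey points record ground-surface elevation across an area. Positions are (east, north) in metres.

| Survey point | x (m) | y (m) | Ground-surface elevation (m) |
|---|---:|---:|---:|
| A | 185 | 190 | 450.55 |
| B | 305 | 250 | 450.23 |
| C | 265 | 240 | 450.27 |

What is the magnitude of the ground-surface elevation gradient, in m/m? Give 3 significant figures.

0.00670 m/m

With z = a·x + b·y + c and A as origin, the differences give:
  120·a + 60·b = -0.32
  80·a + 50·b = -0.28
Eliminate b (×50 and ×60, subtract): 1200·a = 0.800 → a = ∂z/∂x = +0.0006667
Back-substitute: b = ∂z/∂y = -0.006667.
|∇f| = √(0.0006667² + -0.006667²) = 0.0067 m/m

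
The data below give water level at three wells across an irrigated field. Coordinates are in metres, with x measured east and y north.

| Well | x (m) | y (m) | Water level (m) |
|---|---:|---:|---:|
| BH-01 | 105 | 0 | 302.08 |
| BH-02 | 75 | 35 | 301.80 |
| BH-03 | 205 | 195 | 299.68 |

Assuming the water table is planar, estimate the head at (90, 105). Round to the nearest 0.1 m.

301.0 m

Taking BH-01 as reference: BH-02−BH-01 = (-30, 35, -0.28); BH-03−BH-01 = (100, 195, -2.40).
Solve a·Δx + b·Δy = Δh: det = (-30)·195 − 100·35 = -9350.
∂h/∂x = [(-0.28)·195 − (-2.40)·35] / -9350 = -0.003144
∂h/∂y = [(-30)·(-2.40) − 100·(-0.28)] / -9350 = -0.01070
h(90, 105) = 302.08 + (-0.003144)·(-15) + (-0.01070)·(105) = 302.08 +0.047 -1.123 = 301.004 m.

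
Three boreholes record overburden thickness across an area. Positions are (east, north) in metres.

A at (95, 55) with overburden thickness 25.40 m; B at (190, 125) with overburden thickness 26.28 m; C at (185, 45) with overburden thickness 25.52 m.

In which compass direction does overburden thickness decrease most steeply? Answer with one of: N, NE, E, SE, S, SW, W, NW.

S

Taking A as reference: B−A = (95, 70, +0.88); C−A = (90, -10, +0.12).
Solve a·Δx + b·Δy = Δd: det = 95·(-10) − 90·70 = -7250.
∂d/∂x = [(+0.88)·(-10) − (+0.12)·70] / -7250 = +0.002372
∂d/∂y = [95·(+0.12) − 90·(+0.88)] / -7250 = +0.009352
Steepest decrease is along −∇f = (-0.002372 E, -0.009352 N) → south.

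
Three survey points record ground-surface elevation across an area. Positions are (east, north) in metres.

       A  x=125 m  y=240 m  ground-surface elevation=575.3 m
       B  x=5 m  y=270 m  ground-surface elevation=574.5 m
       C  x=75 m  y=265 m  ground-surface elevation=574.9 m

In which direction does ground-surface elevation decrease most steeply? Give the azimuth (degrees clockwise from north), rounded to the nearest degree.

With z = a·x + b·y + c and A as origin, the differences give:
  (-120)·a + 30·b = -0.8
  (-50)·a + 25·b = -0.4
Eliminate b (×25 and ×30, subtract): -1500·a = -8.00 → a = ∂z/∂x = +0.005333
Back-substitute: b = ∂z/∂y = -0.005333.
Steepest decrease is along −∇f: components (-0.005333 E, +0.005333 N).
Azimuth = atan2(-0.005333, +0.005333) = 315.0° ≈ 315°.

315°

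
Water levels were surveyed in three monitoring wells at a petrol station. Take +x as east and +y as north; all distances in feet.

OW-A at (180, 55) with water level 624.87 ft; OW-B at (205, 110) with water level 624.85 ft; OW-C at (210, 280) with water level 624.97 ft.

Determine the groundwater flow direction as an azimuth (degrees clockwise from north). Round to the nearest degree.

107°

Differences from OW-A: to OW-B (Δx, Δy, Δh) = (25, 55, -0.02); to OW-C = (30, 225, +0.10).
Determinant of the coordinate differences = 25·225 − 30·55 = 3975.
∂h/∂x = [(-0.02)·225 − (+0.10)·55] / 3975 = -0.002516
∂h/∂y = [25·(+0.10) − 30·(-0.02)] / 3975 = +0.0007799
Flow direction (−∇h) has components (+0.002516 E, -0.0007799 N).
Azimuth = atan2(E, N) = atan2(+0.002516, -0.0007799) = 107.2° ≈ 107°.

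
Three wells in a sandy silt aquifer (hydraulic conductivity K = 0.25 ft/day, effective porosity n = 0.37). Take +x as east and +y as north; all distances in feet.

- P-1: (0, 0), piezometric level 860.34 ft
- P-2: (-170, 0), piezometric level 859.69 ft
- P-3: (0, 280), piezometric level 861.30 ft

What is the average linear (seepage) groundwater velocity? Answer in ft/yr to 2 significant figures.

1.3 ft/yr

∂h/∂x = (859.69 − 860.34) / (-170 − 0) = +0.003824
∂h/∂y = (861.30 − 860.34) / (280 − 0) = +0.003429
|∇h| = √(0.003824² + 0.003429²) = 0.005136
Seepage velocity v = K·i/n = 0.25 × 0.005136 / 0.37 = 0.00347 ft/day = 1.267 ft/yr.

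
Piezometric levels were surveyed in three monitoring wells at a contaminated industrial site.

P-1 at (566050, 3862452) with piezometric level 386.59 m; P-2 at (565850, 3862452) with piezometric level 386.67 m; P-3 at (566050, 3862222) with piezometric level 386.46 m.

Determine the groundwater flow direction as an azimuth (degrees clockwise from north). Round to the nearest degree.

145°

∂h/∂x = (386.67 − 386.59) / (565850 − 566050) = -0.0004000
∂h/∂y = (386.46 − 386.59) / (3862222 − 3862452) = +0.0005652
Flow direction (−∇h) has components (+0.0004000 E, -0.0005652 N).
Azimuth = atan2(E, N) = atan2(+0.0004000, -0.0005652) = 144.7° ≈ 145°.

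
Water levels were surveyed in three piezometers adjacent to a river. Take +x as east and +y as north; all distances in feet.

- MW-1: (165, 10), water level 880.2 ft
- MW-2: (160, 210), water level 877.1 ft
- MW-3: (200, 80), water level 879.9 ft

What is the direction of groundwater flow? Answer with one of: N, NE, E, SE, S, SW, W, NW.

With h = a·x + b·y + c and MW-1 as origin, the differences give:
  (-5)·a + 200·b = -3.1
  35·a + 70·b = -0.3
Eliminate b (×70 and ×200, subtract): -7350·a = -157.00 → a = ∂h/∂x = +0.02136
Back-substitute: b = ∂h/∂y = -0.01497.
Flow = −∇h = (-0.02136 east, +0.01497 north), which points northwest.

NW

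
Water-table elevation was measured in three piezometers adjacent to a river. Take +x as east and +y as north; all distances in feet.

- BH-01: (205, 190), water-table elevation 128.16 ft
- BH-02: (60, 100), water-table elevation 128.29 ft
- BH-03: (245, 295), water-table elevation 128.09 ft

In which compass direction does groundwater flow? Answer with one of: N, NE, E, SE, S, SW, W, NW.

With h = a·x + b·y + c and BH-01 as origin, the differences give:
  (-145)·a + (-90)·b = +0.13
  40·a + 105·b = -0.07
Eliminate b (×105 and ×(-90), subtract): -11625·a = 7.350 → a = ∂h/∂x = -0.0006323
Back-substitute: b = ∂h/∂y = -0.0004258.
Flow = −∇h = (+0.0006323 east, +0.0004258 north), which points northeast.

NE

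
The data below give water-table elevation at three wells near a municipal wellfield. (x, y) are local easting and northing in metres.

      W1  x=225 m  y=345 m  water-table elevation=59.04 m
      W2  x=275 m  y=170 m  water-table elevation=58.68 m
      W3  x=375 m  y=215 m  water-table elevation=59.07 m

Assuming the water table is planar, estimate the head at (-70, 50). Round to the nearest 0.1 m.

With h = a·x + b·y + c and W1 as origin, the differences give:
  50·a + (-175)·b = -0.36
  150·a + (-130)·b = +0.03
Eliminate b (×(-130) and ×(-175), subtract): 19750·a = 52.050 → a = ∂h/∂x = +0.002635
Back-substitute: b = ∂h/∂y = +0.002810.
h(-70, 50) = 59.04 + (+0.002635)·(-295) + (+0.002810)·(-295) = 59.04 -0.777 -0.829 = 57.434 m.

57.4 m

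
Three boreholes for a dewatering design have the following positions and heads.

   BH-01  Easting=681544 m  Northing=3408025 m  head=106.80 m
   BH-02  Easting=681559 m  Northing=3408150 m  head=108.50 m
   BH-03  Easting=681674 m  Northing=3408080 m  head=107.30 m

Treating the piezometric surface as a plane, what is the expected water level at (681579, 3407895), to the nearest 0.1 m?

104.9 m

Three-point gradient (reference BH-01): Δ to BH-02 = (15, 125, +1.70), Δ to BH-03 = (130, 55, +0.50).
∂h/∂x = -0.002010, ∂h/∂y = +0.01384 (det = -15425).
h(681579, 3407895) = 106.80 + (-0.002010)·(35) + (+0.01384)·(-130) = 106.80 -0.070 -1.799 = 104.930 m.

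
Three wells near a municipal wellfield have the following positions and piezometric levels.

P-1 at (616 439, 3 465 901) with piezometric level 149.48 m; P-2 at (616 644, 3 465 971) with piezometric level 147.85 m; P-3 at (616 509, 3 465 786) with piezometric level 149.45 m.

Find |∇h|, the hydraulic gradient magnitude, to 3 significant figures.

Taking P-1 as reference: P-2−P-1 = (205, 70, -1.63); P-3−P-1 = (70, -115, -0.03).
Solve a·Δx + b·Δy = Δh: det = 205·(-115) − 70·70 = -28475.
∂h/∂x = [(-1.63)·(-115) − (-0.03)·70] / -28475 = -0.006657
∂h/∂y = [205·(-0.03) − 70·(-1.63)] / -28475 = -0.003791
|∇h| = √(-0.006657² + -0.003791²) = 0.007661

0.00766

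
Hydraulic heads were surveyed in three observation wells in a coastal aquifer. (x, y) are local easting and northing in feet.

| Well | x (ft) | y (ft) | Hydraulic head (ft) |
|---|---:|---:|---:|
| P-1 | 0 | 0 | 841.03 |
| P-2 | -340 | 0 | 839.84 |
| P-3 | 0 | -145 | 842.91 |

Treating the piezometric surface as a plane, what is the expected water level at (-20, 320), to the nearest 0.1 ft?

836.8 ft

∂h/∂x = (839.84 − 841.03) / (-340 − 0) = +0.003500
∂h/∂y = (842.91 − 841.03) / (-145 − 0) = -0.01297
h(-20, 320) = 841.03 + (+0.003500)·(-20) + (-0.01297)·(320) = 841.03 -0.070 -4.149 = 836.811 ft.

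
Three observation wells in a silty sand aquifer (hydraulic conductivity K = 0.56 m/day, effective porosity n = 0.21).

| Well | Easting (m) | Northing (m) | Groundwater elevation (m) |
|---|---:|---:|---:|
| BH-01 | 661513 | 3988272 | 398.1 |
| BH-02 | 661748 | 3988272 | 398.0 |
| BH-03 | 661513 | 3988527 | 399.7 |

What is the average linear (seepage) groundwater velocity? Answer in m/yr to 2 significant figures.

6.1 m/yr

∂h/∂x = (398.0 − 398.1) / (661748 − 661513) = -0.0004255
∂h/∂y = (399.7 − 398.1) / (3988527 − 3988272) = +0.006275
|∇h| = √(-0.0004255² + 0.006275²) = 0.006289
Seepage velocity v = K·i/n = 0.56 × 0.006289 / 0.21 = 0.01677 m/day = 6.125 m/yr.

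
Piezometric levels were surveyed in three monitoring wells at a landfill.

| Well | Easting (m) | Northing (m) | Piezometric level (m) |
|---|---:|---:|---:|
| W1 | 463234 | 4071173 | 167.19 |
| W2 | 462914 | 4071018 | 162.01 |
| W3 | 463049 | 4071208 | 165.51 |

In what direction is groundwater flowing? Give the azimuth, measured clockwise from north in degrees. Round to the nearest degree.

226°

Taking W1 as reference: W2−W1 = (-320, -155, -5.18); W3−W1 = (-185, 35, -1.68).
Determinant of the coordinate differences = (-320)·35 − (-185)·(-155) = -39875.
∂h/∂x = [(-5.18)·35 − (-1.68)·(-155)] / -39875 = +0.01108
∂h/∂y = [(-320)·(-1.68) − (-185)·(-5.18)] / -39875 = +0.01055
Flow direction (−∇h) has components (-0.01108 E, -0.01055 N).
Azimuth = atan2(E, N) = atan2(-0.01108, -0.01055) = 226.4° ≈ 226°.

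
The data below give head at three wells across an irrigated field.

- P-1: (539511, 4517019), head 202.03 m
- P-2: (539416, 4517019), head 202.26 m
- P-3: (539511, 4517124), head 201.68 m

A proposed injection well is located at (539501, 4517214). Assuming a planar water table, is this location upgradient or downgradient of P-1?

∂h/∂x = (202.26 − 202.03) / (539416 − 539511) = -0.002421
∂h/∂y = (201.68 − 202.03) / (4517124 − 4517019) = -0.003333
Head at (539501, 4517214) = 202.03 + (-0.002421)·(-10) + (-0.003333)·(195) = 201.40 m.
That is lower than the 202.03 m at P-1, so the point is downgradient.

downgradient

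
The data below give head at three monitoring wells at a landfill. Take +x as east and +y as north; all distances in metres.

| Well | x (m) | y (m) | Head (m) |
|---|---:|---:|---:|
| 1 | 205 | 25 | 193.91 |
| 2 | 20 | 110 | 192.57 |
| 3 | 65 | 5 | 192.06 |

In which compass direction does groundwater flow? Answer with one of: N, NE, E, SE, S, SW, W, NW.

SW

Differences from 1: to 2 (Δx, Δy, Δh) = (-185, 85, -1.34); to 3 = (-140, -20, -1.85).
Determinant of the coordinate differences = (-185)·(-20) − (-140)·85 = 15600.
∂h/∂x = [(-1.34)·(-20) − (-1.85)·85] / 15600 = +0.01180
∂h/∂y = [(-185)·(-1.85) − (-140)·(-1.34)] / 15600 = +0.009913
Flow = −∇h = (-0.01180 east, -0.009913 north), which points southwest.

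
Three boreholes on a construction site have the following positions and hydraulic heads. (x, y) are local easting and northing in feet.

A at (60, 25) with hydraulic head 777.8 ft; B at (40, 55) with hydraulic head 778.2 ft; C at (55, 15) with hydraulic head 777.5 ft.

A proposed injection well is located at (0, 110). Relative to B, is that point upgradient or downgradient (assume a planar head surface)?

Taking A as reference: B−A = (-20, 30, +0.4); C−A = (-5, -10, -0.3).
Solve a·Δx + b·Δy = Δh: det = (-20)·(-10) − (-5)·30 = 350.
∂h/∂x = [(+0.4)·(-10) − (-0.3)·30] / 350 = +0.01429
∂h/∂y = [(-20)·(-0.3) − (-5)·(+0.4)] / 350 = +0.02286
Head at (0, 110) = 777.8 + (+0.01429)·(-60) + (+0.02286)·(85) = 778.89 ft.
That is higher than the 778.2 ft at B, so the point is upgradient.

upgradient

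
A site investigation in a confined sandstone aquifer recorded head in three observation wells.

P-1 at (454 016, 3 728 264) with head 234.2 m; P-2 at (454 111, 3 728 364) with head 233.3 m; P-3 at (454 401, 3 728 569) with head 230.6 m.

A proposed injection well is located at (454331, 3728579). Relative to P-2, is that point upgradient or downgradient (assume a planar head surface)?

downgradient

Three-point gradient (reference P-1): Δ to P-2 = (95, 100, -0.9), Δ to P-3 = (385, 305, -3.6).
∂h/∂x = -0.008976, ∂h/∂y = -0.0004724 (det = -9525).
Head at (454331, 3728579) = 234.2 + (-0.008976)·(315) + (-0.0004724)·(315) = 231.22 m.
That is lower than the 233.3 m at P-2, so the point is downgradient.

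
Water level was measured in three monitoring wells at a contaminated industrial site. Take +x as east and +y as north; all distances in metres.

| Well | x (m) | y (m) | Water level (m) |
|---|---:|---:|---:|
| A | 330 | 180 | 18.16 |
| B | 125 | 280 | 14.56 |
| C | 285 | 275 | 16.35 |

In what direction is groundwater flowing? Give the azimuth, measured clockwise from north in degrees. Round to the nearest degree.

322°

Three-point gradient (reference A): Δ to B = (-205, 100, -3.60), Δ to C = (-45, 95, -1.81).
∂h/∂x = +0.01075, ∂h/∂y = -0.01396 (det = -14975).
Flow direction (−∇h) has components (-0.01075 E, +0.01396 N).
Azimuth = atan2(E, N) = atan2(-0.01075, +0.01396) = 322.4° ≈ 322°.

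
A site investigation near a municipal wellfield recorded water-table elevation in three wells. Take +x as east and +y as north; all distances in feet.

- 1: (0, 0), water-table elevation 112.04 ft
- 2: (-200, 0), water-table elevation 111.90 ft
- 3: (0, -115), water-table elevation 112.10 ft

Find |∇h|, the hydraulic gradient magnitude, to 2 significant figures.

∂h/∂x = (111.90 − 112.04) / (-200 − 0) = +0.0007000
∂h/∂y = (112.10 − 112.04) / (-115 − 0) = -0.0005217
|∇h| = √(0.0007000² + -0.0005217²) = 0.000873

0.00087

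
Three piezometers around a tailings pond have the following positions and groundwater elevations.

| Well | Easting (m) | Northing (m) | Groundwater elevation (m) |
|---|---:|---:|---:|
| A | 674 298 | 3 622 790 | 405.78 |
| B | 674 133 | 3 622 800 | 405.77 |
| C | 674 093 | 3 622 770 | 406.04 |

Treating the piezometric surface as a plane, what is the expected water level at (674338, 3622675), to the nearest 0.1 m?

Taking A as reference: B−A = (-165, 10, -0.01); C−A = (-205, -20, +0.26).
Determinant of the coordinate differences = (-165)·(-20) − (-205)·10 = 5350.
∂h/∂x = [(-0.01)·(-20) − (+0.26)·10] / 5350 = -0.0004486
∂h/∂y = [(-165)·(+0.26) − (-205)·(-0.01)] / 5350 = -0.008402
h(674338, 3622675) = 405.78 + (-0.0004486)·(40) + (-0.008402)·(-115) = 405.78 -0.018 +0.966 = 406.728 m.

406.7 m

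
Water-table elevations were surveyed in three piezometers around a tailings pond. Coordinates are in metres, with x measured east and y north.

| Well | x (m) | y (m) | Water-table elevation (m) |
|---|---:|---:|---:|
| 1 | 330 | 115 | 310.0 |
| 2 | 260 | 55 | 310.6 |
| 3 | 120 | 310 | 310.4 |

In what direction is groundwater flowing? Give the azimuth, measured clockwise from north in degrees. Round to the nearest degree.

Differences from 1: to 2 (Δx, Δy, Δh) = (-70, -60, +0.6); to 3 = (-210, 195, +0.4).
Solve a·Δx + b·Δy = Δh: det = (-70)·195 − (-210)·(-60) = -26250.
∂h/∂x = [(+0.6)·195 − (+0.4)·(-60)] / -26250 = -0.005371
∂h/∂y = [(-70)·(+0.4) − (-210)·(+0.6)] / -26250 = -0.003733
Flow direction (−∇h) has components (+0.005371 E, +0.003733 N).
Azimuth = atan2(E, N) = atan2(+0.005371, +0.003733) = 55.2° ≈ 055°.

055°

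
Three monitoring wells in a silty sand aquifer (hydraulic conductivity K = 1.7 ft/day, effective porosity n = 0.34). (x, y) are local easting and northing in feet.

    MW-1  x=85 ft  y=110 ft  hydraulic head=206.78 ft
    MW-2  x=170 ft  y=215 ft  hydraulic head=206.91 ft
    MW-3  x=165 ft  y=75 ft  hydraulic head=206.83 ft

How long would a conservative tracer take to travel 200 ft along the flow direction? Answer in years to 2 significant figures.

110 years

Differences from MW-1: to MW-2 (Δx, Δy, Δh) = (85, 105, +0.13); to MW-3 = (80, -35, +0.05).
Solve a·Δx + b·Δy = Δh: det = 85·(-35) − 80·105 = -11375.
∂h/∂x = [(+0.13)·(-35) − (+0.05)·105] / -11375 = +0.0008615
∂h/∂y = [85·(+0.05) − 80·(+0.13)] / -11375 = +0.0005407
|∇h| = √(0.0008615² + 0.0005407²) = 0.001017
Seepage velocity v = K·i/n = 1.7 × 0.001017 / 0.34 = 0.005085 ft/day.
t = 200 / 0.005085 = 3.933e+04 days = 108 years.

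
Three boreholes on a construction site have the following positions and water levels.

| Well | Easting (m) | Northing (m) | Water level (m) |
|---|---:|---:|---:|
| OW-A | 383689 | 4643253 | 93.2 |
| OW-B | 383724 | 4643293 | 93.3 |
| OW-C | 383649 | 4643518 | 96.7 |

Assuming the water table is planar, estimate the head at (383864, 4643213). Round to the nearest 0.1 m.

90.9 m

Differences from OW-A: to OW-B (Δx, Δy, Δh) = (35, 40, +0.1); to OW-C = (-40, 265, +3.5).
Solve a·Δx + b·Δy = Δh: det = 35·265 − (-40)·40 = 10875.
∂h/∂x = [(+0.1)·265 − (+3.5)·40] / 10875 = -0.01044
∂h/∂y = [35·(+3.5) − (-40)·(+0.1)] / 10875 = +0.01163
h(383864, 4643213) = 93.2 + (-0.01044)·(175) + (+0.01163)·(-40) = 93.2 -1.826 -0.465 = 90.908 m.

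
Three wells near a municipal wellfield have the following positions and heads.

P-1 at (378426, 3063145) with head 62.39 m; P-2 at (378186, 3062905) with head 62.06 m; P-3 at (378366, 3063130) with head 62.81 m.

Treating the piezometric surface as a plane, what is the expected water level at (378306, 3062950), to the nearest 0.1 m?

Taking P-1 as reference: P-2−P-1 = (-240, -240, -0.33); P-3−P-1 = (-60, -15, +0.42).
Determinant of the coordinate differences = (-240)·(-15) − (-60)·(-240) = -10800.
∂h/∂x = [(-0.33)·(-15) − (+0.42)·(-240)] / -10800 = -0.009792
∂h/∂y = [(-240)·(+0.42) − (-60)·(-0.33)] / -10800 = +0.01117
h(378306, 3062950) = 62.39 + (-0.009792)·(-120) + (+0.01117)·(-195) = 62.39 +1.175 -2.178 = 61.388 m.

61.4 m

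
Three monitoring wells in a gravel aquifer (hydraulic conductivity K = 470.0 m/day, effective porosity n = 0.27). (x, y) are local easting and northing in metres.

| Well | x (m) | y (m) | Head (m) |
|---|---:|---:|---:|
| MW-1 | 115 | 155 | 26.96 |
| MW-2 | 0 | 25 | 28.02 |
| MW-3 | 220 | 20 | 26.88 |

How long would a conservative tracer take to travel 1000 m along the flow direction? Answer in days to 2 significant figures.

With h = a·x + b·y + c and MW-1 as origin, the differences give:
  (-115)·a + (-130)·b = +1.06
  105·a + (-135)·b = -0.08
Eliminate b (×(-135) and ×(-130), subtract): 29175·a = -153.500 → a = ∂h/∂x = -0.005261
Back-substitute: b = ∂h/∂y = -0.003500.
|∇h| = √(-0.005261² + -0.003500²) = 0.006319
Seepage velocity v = K·i/n = 470.0 × 0.006319 / 0.27 = 11 m/day.
t = 1000 / 11 = 90.91 days.

91 days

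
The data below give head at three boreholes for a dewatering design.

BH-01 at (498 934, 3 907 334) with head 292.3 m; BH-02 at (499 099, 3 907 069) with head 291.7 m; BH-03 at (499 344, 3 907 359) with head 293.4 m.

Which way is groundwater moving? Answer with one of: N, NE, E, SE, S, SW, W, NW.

Taking BH-01 as reference: BH-02−BH-01 = (165, -265, -0.6); BH-03−BH-01 = (410, 25, +1.1).
Solve a·Δx + b·Δy = Δh: det = 165·25 − 410·(-265) = 112775.
∂h/∂x = [(-0.6)·25 − (+1.1)·(-265)] / 112775 = +0.002452
∂h/∂y = [165·(+1.1) − 410·(-0.6)] / 112775 = +0.003791
Flow = −∇h = (-0.002452 east, -0.003791 north), which points southwest.

SW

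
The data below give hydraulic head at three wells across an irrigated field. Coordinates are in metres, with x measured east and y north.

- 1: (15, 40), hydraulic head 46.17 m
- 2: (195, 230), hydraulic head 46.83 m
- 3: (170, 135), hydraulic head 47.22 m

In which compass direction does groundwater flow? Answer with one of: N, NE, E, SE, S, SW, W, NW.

NW

Taking 1 as reference: 2−1 = (180, 190, +0.66); 3−1 = (155, 95, +1.05).
Solve a·Δx + b·Δy = Δh: det = 180·95 − 155·190 = -12350.
∂h/∂x = [(+0.66)·95 − (+1.05)·190] / -12350 = +0.01108
∂h/∂y = [180·(+1.05) − 155·(+0.66)] / -12350 = -0.007020
Flow = −∇h = (-0.01108 east, +0.007020 north), which points northwest.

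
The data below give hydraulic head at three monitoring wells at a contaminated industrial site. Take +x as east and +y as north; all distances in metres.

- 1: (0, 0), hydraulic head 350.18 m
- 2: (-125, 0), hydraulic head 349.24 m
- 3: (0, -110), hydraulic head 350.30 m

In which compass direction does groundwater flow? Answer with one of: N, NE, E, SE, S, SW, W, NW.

∂h/∂x = (349.24 − 350.18) / (-125 − 0) = +0.007520
∂h/∂y = (350.30 − 350.18) / (-110 − 0) = -0.001091
Flow = −∇h = (-0.007520 east, +0.001091 north), which points west.

W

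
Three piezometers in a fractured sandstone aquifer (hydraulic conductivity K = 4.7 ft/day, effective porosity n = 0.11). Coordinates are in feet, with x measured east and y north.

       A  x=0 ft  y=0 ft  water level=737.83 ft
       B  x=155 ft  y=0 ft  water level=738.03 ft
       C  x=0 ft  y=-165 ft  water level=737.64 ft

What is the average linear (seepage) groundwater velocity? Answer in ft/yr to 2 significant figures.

27 ft/yr

∂h/∂x = (738.03 − 737.83) / (155 − 0) = +0.001290
∂h/∂y = (737.64 − 737.83) / (-165 − 0) = +0.001152
|∇h| = √(0.001290² + 0.001152²) = 0.00173
Seepage velocity v = K·i/n = 4.7 × 0.00173 / 0.11 = 0.07392 ft/day = 27 ft/yr.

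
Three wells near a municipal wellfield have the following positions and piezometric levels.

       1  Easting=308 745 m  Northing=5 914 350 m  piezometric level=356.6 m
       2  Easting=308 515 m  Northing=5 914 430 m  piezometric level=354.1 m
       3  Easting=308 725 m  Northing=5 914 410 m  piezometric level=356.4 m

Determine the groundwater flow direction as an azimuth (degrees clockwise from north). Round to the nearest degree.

268°

With h = a·x + b·y + c and 1 as origin, the differences give:
  (-230)·a + 80·b = -2.5
  (-20)·a + 60·b = -0.2
Eliminate b (×60 and ×80, subtract): -12200·a = -134.00 → a = ∂h/∂x = +0.01098
Back-substitute: b = ∂h/∂y = +0.0003279.
Flow direction (−∇h) has components (-0.01098 E, -0.0003279 N).
Azimuth = atan2(E, N) = atan2(-0.01098, -0.0003279) = 268.3° ≈ 268°.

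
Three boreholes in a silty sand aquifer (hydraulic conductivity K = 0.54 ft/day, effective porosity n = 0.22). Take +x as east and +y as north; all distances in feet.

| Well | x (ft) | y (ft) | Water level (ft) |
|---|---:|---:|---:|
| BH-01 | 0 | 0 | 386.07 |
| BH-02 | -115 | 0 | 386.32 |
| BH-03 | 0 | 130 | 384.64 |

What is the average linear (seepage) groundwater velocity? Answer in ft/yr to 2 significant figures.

10 ft/yr

∂h/∂x = (386.32 − 386.07) / (-115 − 0) = -0.002174
∂h/∂y = (384.64 − 386.07) / (130 − 0) = -0.01100
|∇h| = √(-0.002174² + -0.01100²) = 0.01121
Seepage velocity v = K·i/n = 0.54 × 0.01121 / 0.22 = 0.02752 ft/day = 10.05 ft/yr.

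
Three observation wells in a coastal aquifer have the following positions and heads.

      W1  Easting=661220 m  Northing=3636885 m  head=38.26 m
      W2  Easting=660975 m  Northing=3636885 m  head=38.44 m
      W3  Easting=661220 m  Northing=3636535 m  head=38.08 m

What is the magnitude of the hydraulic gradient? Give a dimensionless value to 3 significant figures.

0.000897

∂h/∂x = (38.44 − 38.26) / (660975 − 661220) = -0.0007347
∂h/∂y = (38.08 − 38.26) / (3636535 − 3636885) = +0.0005143
|∇h| = √(-0.0007347² + 0.0005143²) = 0.0008968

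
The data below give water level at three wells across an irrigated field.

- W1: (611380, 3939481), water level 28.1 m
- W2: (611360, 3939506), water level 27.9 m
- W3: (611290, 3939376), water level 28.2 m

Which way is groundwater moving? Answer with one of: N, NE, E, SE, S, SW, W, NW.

NW

With h = a·x + b·y + c and W1 as origin, the differences give:
  (-20)·a + 25·b = -0.2
  (-90)·a + (-105)·b = +0.1
Eliminate b (×(-105) and ×25, subtract): 4350·a = 18.50 → a = ∂h/∂x = +0.004253
Back-substitute: b = ∂h/∂y = -0.004598.
Flow = −∇h = (-0.004253 east, +0.004598 north), which points northwest.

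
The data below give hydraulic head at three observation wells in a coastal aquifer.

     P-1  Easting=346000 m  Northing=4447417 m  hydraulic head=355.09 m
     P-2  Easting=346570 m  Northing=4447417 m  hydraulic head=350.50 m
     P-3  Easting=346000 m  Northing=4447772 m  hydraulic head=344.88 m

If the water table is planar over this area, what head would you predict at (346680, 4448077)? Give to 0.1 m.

330.6 m

∂h/∂x = (350.50 − 355.09) / (346570 − 346000) = -0.008053
∂h/∂y = (344.88 − 355.09) / (4447772 − 4447417) = -0.02876
h(346680, 4448077) = 355.09 + (-0.008053)·(680) + (-0.02876)·(660) = 355.09 -5.476 -18.982 = 330.632 m.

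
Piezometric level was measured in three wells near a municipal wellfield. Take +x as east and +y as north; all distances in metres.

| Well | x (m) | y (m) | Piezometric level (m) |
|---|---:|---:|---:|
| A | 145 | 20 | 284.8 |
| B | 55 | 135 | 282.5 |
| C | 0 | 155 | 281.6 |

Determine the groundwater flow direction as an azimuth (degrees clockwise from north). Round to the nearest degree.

308°

Taking A as reference: B−A = (-90, 115, -2.3); C−A = (-145, 135, -3.2).
Determinant of the coordinate differences = (-90)·135 − (-145)·115 = 4525.
∂h/∂x = [(-2.3)·135 − (-3.2)·115] / 4525 = +0.01271
∂h/∂y = [(-90)·(-3.2) − (-145)·(-2.3)] / 4525 = -0.01006
Flow direction (−∇h) has components (-0.01271 E, +0.01006 N).
Azimuth = atan2(E, N) = atan2(-0.01271, +0.01006) = 308.4° ≈ 308°.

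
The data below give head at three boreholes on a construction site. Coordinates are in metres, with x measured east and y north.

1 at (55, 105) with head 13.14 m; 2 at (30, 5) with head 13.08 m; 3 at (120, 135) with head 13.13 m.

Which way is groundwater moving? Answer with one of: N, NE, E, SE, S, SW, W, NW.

With h = a·x + b·y + c and 1 as origin, the differences give:
  (-25)·a + (-100)·b = -0.06
  65·a + 30·b = -0.01
Eliminate b (×30 and ×(-100), subtract): 5750·a = -2.800 → a = ∂h/∂x = -0.0004870
Back-substitute: b = ∂h/∂y = +0.0007217.
Flow = −∇h = (+0.0004870 east, -0.0007217 north), which points southeast.

SE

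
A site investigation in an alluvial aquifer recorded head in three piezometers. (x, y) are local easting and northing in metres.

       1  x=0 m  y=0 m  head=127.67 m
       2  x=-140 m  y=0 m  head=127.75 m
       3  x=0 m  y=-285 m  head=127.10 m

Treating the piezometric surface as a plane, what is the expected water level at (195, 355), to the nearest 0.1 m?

∂h/∂x = (127.75 − 127.67) / (-140 − 0) = -0.0005714
∂h/∂y = (127.10 − 127.67) / (-285 − 0) = +0.002000
h(195, 355) = 127.67 + (-0.0005714)·(195) + (+0.002000)·(355) = 127.67 -0.111 +0.710 = 128.269 m.

128.3 m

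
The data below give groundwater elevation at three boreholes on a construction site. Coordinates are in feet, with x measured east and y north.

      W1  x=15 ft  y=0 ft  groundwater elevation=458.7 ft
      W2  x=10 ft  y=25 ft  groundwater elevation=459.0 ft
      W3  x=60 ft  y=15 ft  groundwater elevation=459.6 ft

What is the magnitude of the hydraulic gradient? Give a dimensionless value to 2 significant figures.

Differences from W1: to W2 (Δx, Δy, Δh) = (-5, 25, +0.3); to W3 = (45, 15, +0.9).
Determinant of the coordinate differences = (-5)·15 − 45·25 = -1200.
∂h/∂x = [(+0.3)·15 − (+0.9)·25] / -1200 = +0.01500
∂h/∂y = [(-5)·(+0.9) − 45·(+0.3)] / -1200 = +0.01500
|∇h| = √(0.01500² + 0.01500²) = 0.02121

0.021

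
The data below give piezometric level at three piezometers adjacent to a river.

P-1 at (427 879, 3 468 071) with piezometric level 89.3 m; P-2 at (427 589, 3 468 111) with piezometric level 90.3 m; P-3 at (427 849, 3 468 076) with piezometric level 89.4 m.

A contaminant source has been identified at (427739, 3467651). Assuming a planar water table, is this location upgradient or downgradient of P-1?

upgradient

With h = a·x + b·y + c and P-1 as origin, the differences give:
  (-290)·a + 40·b = +1.0
  (-30)·a + 5·b = +0.1
Eliminate b (×5 and ×40, subtract): -250·a = 1.00 → a = ∂h/∂x = -0.004000
Back-substitute: b = ∂h/∂y = -0.004000.
Head at (427739, 3467651) = 89.3 + (-0.004000)·(-140) + (-0.004000)·(-420) = 91.54 m.
That is higher than the 89.3 m at P-1, so the point is upgradient.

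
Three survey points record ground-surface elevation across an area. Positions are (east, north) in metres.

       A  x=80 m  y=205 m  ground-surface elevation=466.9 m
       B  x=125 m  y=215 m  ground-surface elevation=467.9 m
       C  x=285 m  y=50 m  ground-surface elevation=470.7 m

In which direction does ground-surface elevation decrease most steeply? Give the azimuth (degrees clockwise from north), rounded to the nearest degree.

260°

Three-point gradient (reference A): Δ to B = (45, 10, +1.0), Δ to C = (205, -155, +3.8).
∂z/∂x = +0.02139, ∂z/∂y = +0.003767 (det = -9025).
Steepest decrease is along −∇f: components (-0.02139 E, -0.003767 N).
Azimuth = atan2(-0.02139, -0.003767) = 260.0° ≈ 260°.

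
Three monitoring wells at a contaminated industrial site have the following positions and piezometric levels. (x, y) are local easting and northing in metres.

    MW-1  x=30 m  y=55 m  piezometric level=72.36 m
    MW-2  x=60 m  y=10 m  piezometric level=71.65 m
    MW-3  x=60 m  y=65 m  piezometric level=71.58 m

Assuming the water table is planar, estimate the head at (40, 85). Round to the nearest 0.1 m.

72.1 m

Taking MW-1 as reference: MW-2−MW-1 = (30, -45, -0.71); MW-3−MW-1 = (30, 10, -0.78).
Determinant of the coordinate differences = 30·10 − 30·(-45) = 1650.
∂h/∂x = [(-0.71)·10 − (-0.78)·(-45)] / 1650 = -0.02558
∂h/∂y = [30·(-0.78) − 30·(-0.71)] / 1650 = -0.001273
h(40, 85) = 72.36 + (-0.02558)·(10) + (-0.001273)·(30) = 72.36 -0.256 -0.038 = 72.066 m.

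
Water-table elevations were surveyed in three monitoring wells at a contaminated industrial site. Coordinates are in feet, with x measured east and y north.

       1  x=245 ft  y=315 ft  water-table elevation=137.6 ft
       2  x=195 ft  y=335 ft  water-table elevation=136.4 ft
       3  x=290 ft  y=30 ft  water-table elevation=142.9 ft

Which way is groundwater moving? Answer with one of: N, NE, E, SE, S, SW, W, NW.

Three-point gradient (reference 1): Δ to 2 = (-50, 20, -1.2), Δ to 3 = (45, -285, +5.3).
∂h/∂x = +0.01768, ∂h/∂y = -0.01581 (det = 13350).
Flow = −∇h = (-0.01768 east, +0.01581 north), which points northwest.

NW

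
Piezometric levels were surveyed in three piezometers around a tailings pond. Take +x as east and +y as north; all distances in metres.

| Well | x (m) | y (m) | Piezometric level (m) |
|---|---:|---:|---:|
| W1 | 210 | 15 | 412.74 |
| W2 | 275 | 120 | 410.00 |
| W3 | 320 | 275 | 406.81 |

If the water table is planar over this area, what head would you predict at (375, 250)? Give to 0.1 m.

Three-point gradient (reference W1): Δ to W2 = (65, 105, -2.74), Δ to W3 = (110, 260, -5.93).
∂h/∂x = -0.01678, ∂h/∂y = -0.01571 (det = 5350).
h(375, 250) = 412.74 + (-0.01678)·(165) + (-0.01571)·(235) = 412.74 -2.768 -3.692 = 406.280 m.

406.3 m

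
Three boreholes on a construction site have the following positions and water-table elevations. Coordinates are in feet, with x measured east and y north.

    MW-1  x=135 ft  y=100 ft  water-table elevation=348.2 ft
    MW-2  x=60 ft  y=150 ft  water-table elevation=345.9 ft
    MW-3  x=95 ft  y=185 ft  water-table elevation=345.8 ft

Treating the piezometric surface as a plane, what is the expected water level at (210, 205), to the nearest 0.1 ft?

347.4 ft

Taking MW-1 as reference: MW-2−MW-1 = (-75, 50, -2.3); MW-3−MW-1 = (-40, 85, -2.4).
Solve a·Δx + b·Δy = Δh: det = (-75)·85 − (-40)·50 = -4375.
∂h/∂x = [(-2.3)·85 − (-2.4)·50] / -4375 = +0.01726
∂h/∂y = [(-75)·(-2.4) − (-40)·(-2.3)] / -4375 = -0.02011
h(210, 205) = 348.2 + (+0.01726)·(75) + (-0.02011)·(105) = 348.2 +1.294 -2.112 = 347.382 ft.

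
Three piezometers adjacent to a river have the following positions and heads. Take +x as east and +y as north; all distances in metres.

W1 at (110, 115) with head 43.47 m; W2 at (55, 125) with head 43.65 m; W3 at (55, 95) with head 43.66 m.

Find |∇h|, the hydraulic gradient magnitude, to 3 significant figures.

With h = a·x + b·y + c and W1 as origin, the differences give:
  (-55)·a + 10·b = +0.18
  (-55)·a + (-20)·b = +0.19
Eliminate b (×(-20) and ×10, subtract): 1650·a = -5.500 → a = ∂h/∂x = -0.003333
Back-substitute: b = ∂h/∂y = -0.0003333.
|∇h| = √(-0.003333² + -0.0003333²) = 0.00335

0.00335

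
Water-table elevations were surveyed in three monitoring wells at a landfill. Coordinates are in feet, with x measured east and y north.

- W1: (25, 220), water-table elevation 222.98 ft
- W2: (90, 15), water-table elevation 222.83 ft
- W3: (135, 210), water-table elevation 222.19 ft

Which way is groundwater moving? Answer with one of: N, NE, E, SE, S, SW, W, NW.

Taking W1 as reference: W2−W1 = (65, -205, -0.15); W3−W1 = (110, -10, -0.79).
Solve a·Δx + b·Δy = Δh: det = 65·(-10) − 110·(-205) = 21900.
∂h/∂x = [(-0.15)·(-10) − (-0.79)·(-205)] / 21900 = -0.007326
∂h/∂y = [65·(-0.79) − 110·(-0.15)] / 21900 = -0.001591
Flow = −∇h = (+0.007326 east, +0.001591 north), which points east.

E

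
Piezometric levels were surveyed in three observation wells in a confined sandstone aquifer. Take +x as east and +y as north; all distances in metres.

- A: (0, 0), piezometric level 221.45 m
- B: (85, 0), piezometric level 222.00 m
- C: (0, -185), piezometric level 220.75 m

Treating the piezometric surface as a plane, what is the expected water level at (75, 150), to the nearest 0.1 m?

∂h/∂x = (222.00 − 221.45) / (85 − 0) = +0.006471
∂h/∂y = (220.75 − 221.45) / (-185 − 0) = +0.003784
h(75, 150) = 221.45 + (+0.006471)·(75) + (+0.003784)·(150) = 221.45 +0.485 +0.568 = 222.503 m.

222.5 m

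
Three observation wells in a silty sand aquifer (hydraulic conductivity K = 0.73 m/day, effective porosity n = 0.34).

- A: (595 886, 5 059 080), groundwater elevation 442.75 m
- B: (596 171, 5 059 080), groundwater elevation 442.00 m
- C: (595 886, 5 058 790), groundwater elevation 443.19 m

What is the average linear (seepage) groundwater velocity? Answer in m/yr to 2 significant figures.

∂h/∂x = (442.00 − 442.75) / (596171 − 595886) = -0.002632
∂h/∂y = (443.19 − 442.75) / (5058790 − 5059080) = -0.001517
|∇h| = √(-0.002632² + -0.001517²) = 0.003038
Seepage velocity v = K·i/n = 0.73 × 0.003038 / 0.34 = 0.006523 m/day = 2.383 m/yr.

2.4 m/yr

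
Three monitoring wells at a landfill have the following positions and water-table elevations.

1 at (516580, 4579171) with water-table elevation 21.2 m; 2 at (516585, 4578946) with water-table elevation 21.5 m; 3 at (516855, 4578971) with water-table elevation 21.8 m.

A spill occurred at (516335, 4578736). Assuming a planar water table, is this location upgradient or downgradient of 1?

upgradient

Differences from 1: to 2 (Δx, Δy, Δh) = (5, -225, +0.3); to 3 = (275, -200, +0.6).
Solve a·Δx + b·Δy = Δh: det = 5·(-200) − 275·(-225) = 60875.
∂h/∂x = [(+0.3)·(-200) − (+0.6)·(-225)] / 60875 = +0.001232
∂h/∂y = [5·(+0.6) − 275·(+0.3)] / 60875 = -0.001306
Head at (516335, 4578736) = 21.2 + (+0.001232)·(-245) + (-0.001306)·(-435) = 21.47 m.
That is higher than the 21.2 m at 1, so the point is upgradient.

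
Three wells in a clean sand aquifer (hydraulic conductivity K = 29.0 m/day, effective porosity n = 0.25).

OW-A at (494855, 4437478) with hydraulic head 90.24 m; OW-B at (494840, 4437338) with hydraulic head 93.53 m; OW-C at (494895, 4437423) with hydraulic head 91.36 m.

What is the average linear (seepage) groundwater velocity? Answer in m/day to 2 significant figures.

Taking OW-A as reference: OW-B−OW-A = (-15, -140, +3.29); OW-C−OW-A = (40, -55, +1.12).
Solve a·Δx + b·Δy = Δh: det = (-15)·(-55) − 40·(-140) = 6425.
∂h/∂x = [(+3.29)·(-55) − (+1.12)·(-140)] / 6425 = -0.003759
∂h/∂y = [(-15)·(+1.12) − 40·(+3.29)] / 6425 = -0.02310
|∇h| = √(-0.003759² + -0.02310²) = 0.0234
Seepage velocity v = K·i/n = 29.0 × 0.0234 / 0.25 = 2.714 m/day.

2.7 m/day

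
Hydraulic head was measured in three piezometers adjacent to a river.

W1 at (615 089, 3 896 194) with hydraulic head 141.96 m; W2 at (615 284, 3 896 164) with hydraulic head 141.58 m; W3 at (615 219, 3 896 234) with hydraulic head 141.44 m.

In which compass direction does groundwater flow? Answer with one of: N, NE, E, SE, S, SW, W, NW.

Taking W1 as reference: W2−W1 = (195, -30, -0.38); W3−W1 = (130, 40, -0.52).
Solve a·Δx + b·Δy = Δh: det = 195·40 − 130·(-30) = 11700.
∂h/∂x = [(-0.38)·40 − (-0.52)·(-30)] / 11700 = -0.002632
∂h/∂y = [195·(-0.52) − 130·(-0.38)] / 11700 = -0.004444
Flow = −∇h = (+0.002632 east, +0.004444 north), which points northeast.

NE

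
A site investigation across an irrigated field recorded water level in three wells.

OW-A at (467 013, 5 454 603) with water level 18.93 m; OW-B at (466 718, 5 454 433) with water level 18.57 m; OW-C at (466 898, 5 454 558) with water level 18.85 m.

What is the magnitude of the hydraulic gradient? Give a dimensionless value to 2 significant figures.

0.0029

Taking OW-A as reference: OW-B−OW-A = (-295, -170, -0.36); OW-C−OW-A = (-115, -45, -0.08).
Determinant of the coordinate differences = (-295)·(-45) − (-115)·(-170) = -6275.
∂h/∂x = [(-0.36)·(-45) − (-0.08)·(-170)] / -6275 = -0.0004143
∂h/∂y = [(-295)·(-0.08) − (-115)·(-0.36)] / -6275 = +0.002837
|∇h| = √(-0.0004143² + 0.002837²) = 0.002867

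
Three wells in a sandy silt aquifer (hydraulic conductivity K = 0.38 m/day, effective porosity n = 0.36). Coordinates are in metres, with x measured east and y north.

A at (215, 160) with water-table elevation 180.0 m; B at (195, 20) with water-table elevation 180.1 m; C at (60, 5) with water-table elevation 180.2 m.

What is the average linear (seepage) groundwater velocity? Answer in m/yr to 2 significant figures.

With h = a·x + b·y + c and A as origin, the differences give:
  (-20)·a + (-140)·b = +0.1
  (-155)·a + (-155)·b = +0.2
Eliminate b (×(-155) and ×(-140), subtract): -18600·a = 12.50 → a = ∂h/∂x = -0.0006720
Back-substitute: b = ∂h/∂y = -0.0006183.
|∇h| = √(-0.0006720² + -0.0006183²) = 0.0009132
Seepage velocity v = K·i/n = 0.38 × 0.0009132 / 0.36 = 0.0009639 m/day = 0.3521 m/yr.

0.35 m/yr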